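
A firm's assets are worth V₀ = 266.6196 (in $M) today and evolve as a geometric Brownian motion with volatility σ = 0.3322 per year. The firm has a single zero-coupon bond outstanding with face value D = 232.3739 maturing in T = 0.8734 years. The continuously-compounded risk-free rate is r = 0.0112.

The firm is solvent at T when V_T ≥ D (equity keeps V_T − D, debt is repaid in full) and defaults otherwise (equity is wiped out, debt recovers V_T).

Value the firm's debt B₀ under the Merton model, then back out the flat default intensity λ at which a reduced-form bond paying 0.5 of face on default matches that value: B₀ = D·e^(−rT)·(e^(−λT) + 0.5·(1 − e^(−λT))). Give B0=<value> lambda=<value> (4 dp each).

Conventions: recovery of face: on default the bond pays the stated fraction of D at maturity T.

B0=214.3786 lambda=0.1684

Work the structural quantities from V₀ = 266.6196 against face 232.3739:
d₁ = [ln(V₀/D) + (r + σ²/2)T] / (σ√T)
   = [ln(266.6196/232.3739) + (0.0112 + 0.5·0.3322²)·0.8734] / (0.3322·√0.8734)
   = [0.137475 + 0.057975] / 0.310460 = 0.629549
d₂ = d₁ − σ√T = 0.629549 − 0.310460 = 0.319089
N(d₁) = 0.735505,  N(d₂) = 0.625170,  e^(−rT) = 0.990266
E₀ = V₀·N(d₁) − D·e^(−rT)·N(d₂)
   = 266.6196·0.735505 − 232.3739·0.990266·0.625170 = 52.240967
B₀ = V₀ − E₀ = 266.6196 − 52.240967 = 214.378633
e^(−λT) = (B₀·e^(rT)/D − 0.5)/(1 − 0.5) = (214.3786·1.009830/232.3739 − 0.5)/0.5 = 0.86325537
λ = −ln(0.86325537)/0.8734 = 0.168359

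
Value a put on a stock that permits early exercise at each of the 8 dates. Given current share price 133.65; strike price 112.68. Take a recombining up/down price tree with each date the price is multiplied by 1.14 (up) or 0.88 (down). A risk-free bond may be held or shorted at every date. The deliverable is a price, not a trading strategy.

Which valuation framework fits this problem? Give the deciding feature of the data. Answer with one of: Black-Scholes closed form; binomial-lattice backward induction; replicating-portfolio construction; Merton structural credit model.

Key observation: the exercise right at every one of the 8 steps is what matters: each node needs max(112.68 − S, continuation), which only the stepwise tree valuation starting from spot 133.65 delivers.

framework: binomial-lattice backward induction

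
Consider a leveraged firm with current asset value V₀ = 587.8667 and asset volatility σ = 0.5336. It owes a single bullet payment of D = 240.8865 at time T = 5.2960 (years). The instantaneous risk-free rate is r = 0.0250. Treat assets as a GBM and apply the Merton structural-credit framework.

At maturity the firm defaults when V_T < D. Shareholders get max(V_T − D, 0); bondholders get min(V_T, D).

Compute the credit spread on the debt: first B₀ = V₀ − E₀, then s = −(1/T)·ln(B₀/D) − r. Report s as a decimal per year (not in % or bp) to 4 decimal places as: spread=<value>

Work the structural quantities from V₀ = 587.8667 against face 240.8865:
d₁ = [ln(V₀/D) + (r + σ²/2)T] / (σ√T)
   = [ln(587.8667/240.8865) + (0.0250 + 0.5·0.5336²)·5.2960] / (0.5336·√5.2960)
   = [0.892174 + 0.886362] / 1.227976 = 1.448348
d₂ = d₁ − σ√T = 1.448348 − 1.227976 = 0.220372
N(d₁) = 0.926240,  N(d₂) = 0.587209,  e^(−rT) = 0.875991
E₀ = V₀·N(d₁) − D·e^(−rT)·N(d₂)
   = 587.8667·0.926240 − 240.8865·0.875991·0.587209 = 420.596160
B₀ = V₀ − E₀ = 587.8667 − 420.596160 = 167.270540
spread = −(1/T)·ln(B₀/D) − r = −(1/5.2960)·ln(167.270540/240.8865) − 0.0250 = 0.04386582

spread=0.0439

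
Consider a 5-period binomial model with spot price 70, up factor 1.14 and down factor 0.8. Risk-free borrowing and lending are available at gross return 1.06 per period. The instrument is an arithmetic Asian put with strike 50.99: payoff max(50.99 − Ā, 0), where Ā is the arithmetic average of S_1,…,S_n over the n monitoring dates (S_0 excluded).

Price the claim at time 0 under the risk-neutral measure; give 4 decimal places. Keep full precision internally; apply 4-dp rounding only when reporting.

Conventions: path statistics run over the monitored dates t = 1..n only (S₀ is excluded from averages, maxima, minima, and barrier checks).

price = 0.1098

With p* = (R−d)/(u−d) = 0.7647, sum probability × payoff across the paths and divide by R^5.
Enumerate all 2^5 = 32 price paths (U = up ×1.14, D = down ×0.8); each path with k up-moves has probability p*^k·(1−p*)^(5−k).
DDDDD: Ā=37.6499, payoff=13.3401, prob=0.000721
UDDDD: Ā=53.6511, payoff=0.0000, prob=0.002344
DUDDD: Ā=48.8911, payoff=2.0989, prob=0.002344
UUDDD: Ā=69.6699, payoff=0.0000, prob=0.007618
DDUDD: Ā=45.0831, payoff=5.9069, prob=0.002344
UDUDD: Ā=64.2435, payoff=0.0000, prob=0.007618
DUUDD: Ā=59.4835, payoff=0.0000, prob=0.007618
UUUDD: Ā=84.7639, payoff=0.0000, prob=0.024757
DDDUD: Ā=42.0367, payoff=8.9533, prob=0.002344
UDDUD: Ā=59.9023, payoff=0.0000, prob=0.007618
DUDUD: Ā=55.1423, payoff=0.0000, prob=0.007618
UUDUD: Ā=78.5778, payoff=0.0000, prob=0.024757
DDUUD: Ā=51.3343, payoff=0.0000, prob=0.007618
UDUUD: Ā=73.1514, payoff=0.0000, prob=0.024757
DUUUD: Ā=68.3914, payoff=0.0000, prob=0.024757
UUUUD: Ā=97.4578, payoff=0.0000, prob=0.080462
DDDDU: Ā=39.5996, payoff=11.3904, prob=0.002344
UDDDU: Ā=56.4295, payoff=0.0000, prob=0.007618
DUDDU: Ā=51.6695, payoff=0.0000, prob=0.007618
UUDDU: Ā=73.6290, payoff=0.0000, prob=0.024757
DDUDU: Ā=47.8615, payoff=3.1285, prob=0.007618
UDUDU: Ā=68.2026, payoff=0.0000, prob=0.024757
DUUDU: Ā=63.4426, payoff=0.0000, prob=0.024757
UUUDU: Ā=90.4057, payoff=0.0000, prob=0.080462
DDDUU: Ā=44.8151, payoff=6.1749, prob=0.007618
UDDUU: Ā=63.8615, payoff=0.0000, prob=0.024757
DUDUU: Ā=59.1015, payoff=0.0000, prob=0.024757
UUDUU: Ā=84.2196, payoff=0.0000, prob=0.080462
DDUUU: Ā=55.2935, payoff=0.0000, prob=0.024757
UDUUU: Ā=78.7932, payoff=0.0000, prob=0.080462
DUUUU: Ā=74.0332, payoff=0.0000, prob=0.080462
UUUUU: Ā=105.4973, payoff=0.0000, prob=0.261500
Price = Σ prob·payoff / R^5 = 0.146940 / 1.338226 = 0.1098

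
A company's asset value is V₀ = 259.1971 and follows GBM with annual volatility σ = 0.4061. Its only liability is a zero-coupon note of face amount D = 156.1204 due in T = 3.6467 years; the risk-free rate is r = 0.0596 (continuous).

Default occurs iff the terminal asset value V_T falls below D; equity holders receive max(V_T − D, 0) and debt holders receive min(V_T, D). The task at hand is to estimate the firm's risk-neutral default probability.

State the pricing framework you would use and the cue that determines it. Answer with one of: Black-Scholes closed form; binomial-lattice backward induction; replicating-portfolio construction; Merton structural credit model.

framework: Merton structural credit model

Key observation: the asked-for credit quantity lives on the firm's capital structure — asset value, asset volatility, debt face 156.1204 — which is the structural model's domain.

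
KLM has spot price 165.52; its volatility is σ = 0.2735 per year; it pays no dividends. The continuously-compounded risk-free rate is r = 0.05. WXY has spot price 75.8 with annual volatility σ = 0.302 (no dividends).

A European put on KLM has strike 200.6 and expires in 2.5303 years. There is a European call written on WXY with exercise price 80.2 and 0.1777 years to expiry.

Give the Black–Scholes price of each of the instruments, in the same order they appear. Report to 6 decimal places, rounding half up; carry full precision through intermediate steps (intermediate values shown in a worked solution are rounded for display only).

[KLM put K=200.6]
σ√T = 0.2735·√2.5303 = 0.435054
d₁ = (ln(S/K) + (r+σ²/2)T) / (σ√T) = (ln(165.52/200.6) + (0.05+0.2735²/2)·2.5303) / 0.435054 = (-0.192221 + 0.221151) / 0.435054 = 0.066498
d₂ = d₁ − σ√T = 0.066498 − 0.435054 = -0.368556
e^{−rT} = 0.881161
N(−d₁) = 0.473491,  N(−d₂) = 0.643771
price = K·e^{−rT}·N(−d₂) − S·N(−d₁) = 113.793481 − 78.372178 = 35.421304
[WXY call K=80.2]
σ√T = 0.302·√0.1777 = 0.127307
d₁ = (ln(S/K) + (r+σ²/2)T) / (σ√T) = (ln(75.8/80.2) + (0.05+0.302²/2)·0.1777) / 0.127307 = (-0.056425 + 0.016988) / 0.127307 = -0.309778
d₂ = d₁ − σ√T = -0.309778 − 0.127307 = -0.437084
e^{−rT} = 0.991154
N(d₁) = 0.378365,  N(d₂) = 0.331025
price = S·N(d₁) − K·e^{−rT}·N(d₂) = 28.680062 − 26.313374 = 2.366688

price(KLM put K=200.6) = 35.421304
price(WXY call K=80.2) = 2.366688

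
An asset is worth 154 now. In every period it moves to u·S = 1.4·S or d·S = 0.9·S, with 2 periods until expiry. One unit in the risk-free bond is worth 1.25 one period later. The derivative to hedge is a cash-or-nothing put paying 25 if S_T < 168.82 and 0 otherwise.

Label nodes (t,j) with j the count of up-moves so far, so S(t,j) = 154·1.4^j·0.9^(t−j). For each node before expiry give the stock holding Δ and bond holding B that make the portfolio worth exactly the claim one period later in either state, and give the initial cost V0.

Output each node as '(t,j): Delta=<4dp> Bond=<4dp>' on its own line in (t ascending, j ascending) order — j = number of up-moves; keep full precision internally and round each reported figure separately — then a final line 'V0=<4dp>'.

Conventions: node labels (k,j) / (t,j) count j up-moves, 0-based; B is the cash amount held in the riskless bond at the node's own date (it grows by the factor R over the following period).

Arbitrage-free pricing uses the up-move probability p* = (R−d)/(u−d) = 0.7000, discounting each step at R = 1.25.
Terminal payoffs: V(2,0)=25.0000, V(2,1)=0.0000, V(2,2)=0.0000
(1,0): S=138.6000. Δ = (V_up−V_dn)/(S_up−S_dn) = (0.0000−25.0000)/(194.0400−124.7400) = -0.3608. V = [p*·0.0000 + (1−p*)·25.0000]/1.25 = 6.0000. B = V − Δ·S = 56.0000.
(1,1): S=215.6000. Δ = (V_up−V_dn)/(S_up−S_dn) = (0.0000−0.0000)/(301.8400−194.0400) = 0.0000. V = [p*·0.0000 + (1−p*)·0.0000]/1.25 = 0.0000. B = V − Δ·S = 0.0000.
(0,0): S=154.0000. Δ = (V_up−V_dn)/(S_up−S_dn) = (0.0000−6.0000)/(215.6000−138.6000) = -0.0779. V = [p*·0.0000 + (1−p*)·6.0000]/1.25 = 1.4400. B = V − Δ·S = 13.4400.
Check: Δ(0,0)·S0 + B(0,0) = 1.4400 = V0.

(0,0): Delta=-0.0779 Bond=13.4400
(1,0): Delta=-0.3608 Bond=56.0000
(1,1): Delta=0.0000 Bond=0.0000
V0=1.4400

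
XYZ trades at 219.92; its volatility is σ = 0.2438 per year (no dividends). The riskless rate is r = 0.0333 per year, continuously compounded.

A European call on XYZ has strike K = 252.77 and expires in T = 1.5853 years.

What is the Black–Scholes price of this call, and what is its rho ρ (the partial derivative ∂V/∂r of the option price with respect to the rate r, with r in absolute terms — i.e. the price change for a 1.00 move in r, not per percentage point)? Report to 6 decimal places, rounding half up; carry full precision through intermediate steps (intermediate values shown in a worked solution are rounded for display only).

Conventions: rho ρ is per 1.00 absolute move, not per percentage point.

σ√T = 0.2438·√1.5853 = 0.306965
d₁ = (ln(S/K) + (r+σ²/2)T) / (σ√T) = (ln(219.92/252.77) + (0.0333+0.2438²/2)·1.5853) / 0.306965 = (-0.139216 + 0.099904) / 0.306965 = -0.128066
d₂ = d₁ − σ√T = -0.128066 − 0.306965 = -0.435031
e^{−rT} = 0.948579
N(d₁) = 0.449048,  N(d₂) = 0.331770
Call price V = S·N(d₁) − K·e^{−rT}·N(d₂) = 98.754735 − 79.549211 = 19.205524
ρ = K·T·e^{−rT}·N(d₂) = 126.109364

price = 19.205524
ρ = 126.109364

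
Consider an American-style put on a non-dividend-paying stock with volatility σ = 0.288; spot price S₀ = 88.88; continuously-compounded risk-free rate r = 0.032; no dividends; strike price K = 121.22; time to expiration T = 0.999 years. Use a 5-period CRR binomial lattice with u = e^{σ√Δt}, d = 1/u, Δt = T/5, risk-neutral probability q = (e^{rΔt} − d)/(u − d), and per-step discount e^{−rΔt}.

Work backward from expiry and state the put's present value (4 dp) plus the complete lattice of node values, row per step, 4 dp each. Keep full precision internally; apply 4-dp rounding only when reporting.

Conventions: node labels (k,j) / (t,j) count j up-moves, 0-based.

price = 32.8631
tree:
32.8631
43.0759 22.7756
52.5151 32.3400 13.2245
60.8140 43.0759 21.2686 5.1144
68.1106 52.5151 32.3400 10.1463 0.0000
74.5257 60.8140 43.0759 20.1291 0.0000 0.0000

params: Δt=0.19980 u=1.13739 d=0.87921 q=0.49270 e^(-rΔt)=0.99363
t_5 payoffs: 74.5257 60.8140 43.0759 20.1291 0.0000 0.0000
k=4: node(4,0) S=53.1094 payoff=68.1106 vs cont=67.3380 → 68.1106 [stop]  node(4,1) S=68.7049 payoff=52.5151 vs cont=51.7425 → 52.5151 [stop]  node(4,2) S=88.8800 payoff=32.3400 vs cont=31.5674 → 32.3400 [stop]  node(4,3) S=114.9794 payoff=6.2406 vs cont=10.1463 → 10.1463 [wait]  node(4,4) S=148.7429 payoff=0.0000 vs cont=0.0000 → 0.0000 [wait]
k=3: node(3,0) S=60.4060 payoff=60.8140 vs cont=60.0415 → 60.8140 [stop]  node(3,1) S=78.1441 payoff=43.0759 vs cont=42.3034 → 43.0759 [stop]  node(3,2) S=101.0909 payoff=20.1291 vs cont=21.2686 → 21.2686 [wait]  node(3,3) S=130.7761 payoff=0.0000 vs cont=5.1144 → 5.1144 [wait]
k=2: node(2,0) S=68.7049 payoff=52.5151 vs cont=51.7425 → 52.5151 [stop]  node(2,1) S=88.8800 payoff=32.3400 vs cont=32.1253 → 32.3400 [stop]  node(2,2) S=114.9794 payoff=6.2406 vs cont=13.2245 → 13.2245 [wait]
k=1: node(1,0) S=78.1441 payoff=43.0759 vs cont=42.3034 → 43.0759 [stop]  node(1,1) S=101.0909 payoff=20.1291 vs cont=22.7756 → 22.7756 [wait]
k=0: node(0,0) S=88.8800 payoff=32.3400 vs cont=32.8631 → 32.8631 [wait]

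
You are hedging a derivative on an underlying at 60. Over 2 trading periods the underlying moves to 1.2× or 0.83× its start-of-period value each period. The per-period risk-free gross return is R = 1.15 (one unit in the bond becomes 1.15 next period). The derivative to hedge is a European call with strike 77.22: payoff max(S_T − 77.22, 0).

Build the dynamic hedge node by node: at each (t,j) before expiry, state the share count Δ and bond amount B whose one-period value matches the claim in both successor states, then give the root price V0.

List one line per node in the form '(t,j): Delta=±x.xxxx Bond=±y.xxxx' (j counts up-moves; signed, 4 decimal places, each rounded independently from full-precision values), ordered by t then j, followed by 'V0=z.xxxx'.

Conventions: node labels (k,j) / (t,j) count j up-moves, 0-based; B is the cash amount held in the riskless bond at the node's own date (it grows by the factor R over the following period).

Under the risk-neutral measure, an up-move has probability p* = (R−d)/(u−d) = 0.8649 and values discount at R = 1.15.
Payoffs at expiry: V(2,0)=0.0000, V(2,1)=0.0000, V(2,2)=9.1800
Node (1,0) S=49.8000: V=(p*·0.0000+(1−p*)·0.0000)/1.15=0.0000; Δ=(0.0000−0.0000)/(59.7600−41.3340)=0.0000; B=V−Δ·S=0.0000
Node (1,1) S=72.0000: V=(p*·9.1800+(1−p*)·0.0000)/1.15=6.9039; Δ=(9.1800−0.0000)/(86.4000−59.7600)=0.3446; B=V−Δ·S=-17.9069
Node (0,0) S=60.0000: V=(p*·6.9039+(1−p*)·0.0000)/1.15=5.1921; Δ=(6.9039−0.0000)/(72.0000−49.8000)=0.3110; B=V−Δ·S=-13.4670
Verification: the root portfolio costs Δ(0,0)·S0 + B(0,0) = 5.1921, matching V0.

(0,0): Delta=0.3110 Bond=-13.4670
(1,0): Delta=0.0000 Bond=0.0000
(1,1): Delta=0.3446 Bond=-17.9069
V0=5.1921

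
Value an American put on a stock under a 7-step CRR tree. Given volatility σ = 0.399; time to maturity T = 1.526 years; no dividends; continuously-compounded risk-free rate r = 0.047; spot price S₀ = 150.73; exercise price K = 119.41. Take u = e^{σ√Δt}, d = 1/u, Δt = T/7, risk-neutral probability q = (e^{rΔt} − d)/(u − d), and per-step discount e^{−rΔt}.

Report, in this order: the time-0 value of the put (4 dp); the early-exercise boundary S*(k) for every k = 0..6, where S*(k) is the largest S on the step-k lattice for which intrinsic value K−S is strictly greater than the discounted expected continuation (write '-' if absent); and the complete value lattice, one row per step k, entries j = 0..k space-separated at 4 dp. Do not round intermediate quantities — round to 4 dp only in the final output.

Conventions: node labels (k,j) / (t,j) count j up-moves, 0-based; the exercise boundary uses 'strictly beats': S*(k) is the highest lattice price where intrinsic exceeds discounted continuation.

price = 10.4295
boundary = - - - - 71.5438 86.1944 71.5438
tree:
10.4295
16.0635 4.5747
24.0374 7.8050 1.1878
34.6980 13.0511 2.3124 0.0000
47.8662 21.2347 4.5018 0.0000 0.0000
60.0266 33.2156 8.7641 0.0000 0.0000 0.0000
70.1200 47.8662 17.0618 0.0000 0.0000 0.0000 0.0000
78.4979 60.0266 33.2156 0.0000 0.0000 0.0000 0.0000 0.0000

Δt=0.21800, u=1.20478, d=0.83003, q=0.48104, disc=e^(-rΔt)=0.98981
k=7 terminal: V=max(K-S,0) → 78.4979 60.0266 33.2156 0.0000 0.0000 0.0000 0.0000 0.0000
k=6: j=0 S=49.2900 intr=70.1200 cont=68.9028 V=70.1200[EX]; j=1 S=71.5438 intr=47.8662 cont=46.6489 V=47.8662[EX]; j=2 S=103.8451 intr=15.5649 cont=17.0618 V=17.0618[hold]; j=3 S=150.7300 intr=0.0000 cont=0.0000 V=0.0000[hold]; j=4 S=218.7829 intr=0.0000 cont=0.0000 V=0.0000[hold]; j=5 S=317.5610 intr=0.0000 cont=0.0000 V=0.0000[hold]; j=6 S=460.9364 intr=0.0000 cont=0.0000 V=0.0000[hold]  S*(6)=71.5438
k=5: j=0 S=59.3834 intr=60.0266 cont=58.8093 V=60.0266[EX]; j=1 S=86.1944 intr=33.2156 cont=32.7111 V=33.2156[EX]; j=2 S=125.1102 intr=0.0000 cont=8.7641 V=8.7641[hold]; j=3 S=181.5961 intr=0.0000 cont=0.0000 V=0.0000[hold]; j=4 S=263.5848 intr=0.0000 cont=0.0000 V=0.0000[hold]; j=5 S=382.5904 intr=0.0000 cont=0.0000 V=0.0000[hold]  S*(5)=86.1944
k=4: j=0 S=71.5438 intr=47.8662 cont=46.6489 V=47.8662[EX]; j=1 S=103.8451 intr=15.5649 cont=21.2347 V=21.2347[hold]; j=2 S=150.7300 intr=0.0000 cont=4.5018 V=4.5018[hold]; j=3 S=218.7829 intr=0.0000 cont=0.0000 V=0.0000[hold]; j=4 S=317.5610 intr=0.0000 cont=0.0000 V=0.0000[hold]  S*(4)=71.5438
k=3: j=0 S=86.1944 intr=33.2156 cont=34.6980 V=34.6980[hold]; j=1 S=125.1102 intr=0.0000 cont=13.0511 V=13.0511[hold]; j=2 S=181.5961 intr=0.0000 cont=2.3124 V=2.3124[hold]; j=3 S=263.5848 intr=0.0000 cont=0.0000 V=0.0000[hold]  S*(3)=-
k=2: j=0 S=103.8451 intr=15.5649 cont=24.0374 V=24.0374[hold]; j=1 S=150.7300 intr=0.0000 cont=7.8050 V=7.8050[hold]; j=2 S=218.7829 intr=0.0000 cont=1.1878 V=1.1878[hold]  S*(2)=-
k=1: j=0 S=125.1102 intr=0.0000 cont=16.0635 V=16.0635[hold]; j=1 S=181.5961 intr=0.0000 cont=4.5747 V=4.5747[hold]  S*(1)=-
k=0: j=0 S=150.7300 intr=0.0000 cont=10.4295 V=10.4295[hold]  S*(0)=-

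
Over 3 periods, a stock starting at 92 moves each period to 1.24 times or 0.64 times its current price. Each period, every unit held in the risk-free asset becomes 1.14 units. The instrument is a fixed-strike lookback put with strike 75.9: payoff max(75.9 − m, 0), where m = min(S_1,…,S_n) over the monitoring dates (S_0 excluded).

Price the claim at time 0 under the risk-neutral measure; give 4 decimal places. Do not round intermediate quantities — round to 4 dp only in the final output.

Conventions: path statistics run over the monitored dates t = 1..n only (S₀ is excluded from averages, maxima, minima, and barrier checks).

price = 3.2258

Risk-neutral up-probability p* = (R−d)/(u−d) = (1.14−0.64)/(1.24−0.64) = 0.8333; the claim prices as the p*-weighted sum of path payoffs discounted by R^3.
Enumerate all 2^3 = 8 price paths (U = up ×1.24, D = down ×0.64); each path with k up-moves has probability p*^k·(1−p*)^(3−k).
DDD: m=24.1172, payoff=51.7828, prob=0.004630
UDD: m=46.7272, payoff=29.1728, prob=0.023148
DUD: m=46.7272, payoff=29.1728, prob=0.023148
UUD: m=90.5339, payoff=0.0000, prob=0.115741
DDU: m=37.6832, payoff=38.2168, prob=0.023148
UDU: m=73.0112, payoff=2.8888, prob=0.115741
DUU: m=58.8800, payoff=17.0200, prob=0.115741
UUU: m=114.0800, payoff=0.0000, prob=0.578704
Price = Σ prob·payoff / R^3 = 4.779236 / 1.481544 = 3.2258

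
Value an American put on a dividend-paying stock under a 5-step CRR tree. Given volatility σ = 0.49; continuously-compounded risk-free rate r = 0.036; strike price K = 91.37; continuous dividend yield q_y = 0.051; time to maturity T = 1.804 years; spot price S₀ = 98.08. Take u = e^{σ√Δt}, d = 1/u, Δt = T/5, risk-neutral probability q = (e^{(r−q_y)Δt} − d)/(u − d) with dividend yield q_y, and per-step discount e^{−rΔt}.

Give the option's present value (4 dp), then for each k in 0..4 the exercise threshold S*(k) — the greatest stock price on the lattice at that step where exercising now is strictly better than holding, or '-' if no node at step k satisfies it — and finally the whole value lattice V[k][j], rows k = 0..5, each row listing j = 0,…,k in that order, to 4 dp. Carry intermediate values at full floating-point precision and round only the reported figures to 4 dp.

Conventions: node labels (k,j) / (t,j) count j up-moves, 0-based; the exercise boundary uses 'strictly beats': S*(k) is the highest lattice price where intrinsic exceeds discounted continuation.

price = 21.8511
boundary = - - - 40.5609 54.4417
tree:
21.8511
29.9165 11.3004
39.7358 17.1754 3.4709
50.8091 25.5551 6.0407 0.0000
61.1508 36.9283 10.5132 0.0000 0.0000
68.8557 50.8091 18.2971 0.0000 0.0000 0.0000

Δt=0.36080, u=1.34222, d=0.74503, q=0.41791, disc=e^(-rΔt)=0.98710
k=5 terminal: V=max(K-S,0) → 68.8557 50.8091 18.2971 0.0000 0.0000 0.0000
k=4: j=0 S=30.2192 intr=61.1508 cont=60.5227 V=61.1508[EX]; j=1 S=54.4417 intr=36.9283 cont=36.7418 V=36.9283[EX]; j=2 S=98.0800 intr=0.0000 cont=10.5132 V=10.5132[hold]; j=3 S=176.6970 intr=0.0000 cont=0.0000 V=0.0000[hold]; j=4 S=318.3303 intr=0.0000 cont=0.0000 V=0.0000[hold]  S*(4)=54.4417
k=3: j=0 S=40.5609 intr=50.8091 cont=50.3695 V=50.8091[EX]; j=1 S=73.0729 intr=18.2971 cont=25.5551 V=25.5551[hold]; j=2 S=131.6451 intr=0.0000 cont=6.0407 V=6.0407[hold]; j=3 S=237.1666 intr=0.0000 cont=0.0000 V=0.0000[hold]  S*(3)=40.5609
k=2: j=0 S=54.4417 intr=36.9283 cont=39.7358 V=39.7358[hold]; j=1 S=98.0800 intr=0.0000 cont=17.1754 V=17.1754[hold]; j=2 S=176.6970 intr=0.0000 cont=3.4709 V=3.4709[hold]  S*(2)=-
k=1: j=0 S=73.0729 intr=18.2971 cont=29.9165 V=29.9165[hold]; j=1 S=131.6451 intr=0.0000 cont=11.3004 V=11.3004[hold]  S*(1)=-
k=0: j=0 S=98.0800 intr=0.0000 cont=21.8511 V=21.8511[hold]  S*(0)=-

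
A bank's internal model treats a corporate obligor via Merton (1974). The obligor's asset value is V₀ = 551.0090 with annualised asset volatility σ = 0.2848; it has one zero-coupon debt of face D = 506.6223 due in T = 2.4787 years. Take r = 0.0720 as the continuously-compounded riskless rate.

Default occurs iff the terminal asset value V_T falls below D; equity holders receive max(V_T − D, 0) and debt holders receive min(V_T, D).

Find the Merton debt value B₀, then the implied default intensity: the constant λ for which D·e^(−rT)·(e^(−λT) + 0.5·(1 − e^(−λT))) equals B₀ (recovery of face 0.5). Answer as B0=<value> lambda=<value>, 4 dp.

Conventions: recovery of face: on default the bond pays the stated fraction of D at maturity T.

B0=386.8866 lambda=0.0773

Work the structural quantities from V₀ = 551.0090 against face 506.6223:
d₁ = [ln(V₀/D) + (r + σ²/2)T] / (σ√T)
   = [ln(551.0090/506.6223) + (0.0720 + 0.5·0.2848²)·2.4787] / (0.2848·√2.4787)
   = [0.083985 + 0.278991] / 0.448386 = 0.809519
d₂ = d₁ − σ√T = 0.809519 − 0.448386 = 0.361133
N(d₁) = 0.790892,  N(d₂) = 0.641000,  e^(−rT) = 0.836552
E₀ = V₀·N(d₁) − D·e^(−rT)·N(d₂)
   = 551.0090·0.790892 − 506.6223·0.836552·0.641000 = 164.122372
B₀ = V₀ − E₀ = 551.0090 − 164.122372 = 386.886628
e^(−λT) = (B₀·e^(rT)/D − 0.5)/(1 − 0.5) = (386.8866·1.195383/506.6223 − 0.5)/0.5 = 0.82572917
λ = −ln(0.82572917)/2.4787 = 0.077254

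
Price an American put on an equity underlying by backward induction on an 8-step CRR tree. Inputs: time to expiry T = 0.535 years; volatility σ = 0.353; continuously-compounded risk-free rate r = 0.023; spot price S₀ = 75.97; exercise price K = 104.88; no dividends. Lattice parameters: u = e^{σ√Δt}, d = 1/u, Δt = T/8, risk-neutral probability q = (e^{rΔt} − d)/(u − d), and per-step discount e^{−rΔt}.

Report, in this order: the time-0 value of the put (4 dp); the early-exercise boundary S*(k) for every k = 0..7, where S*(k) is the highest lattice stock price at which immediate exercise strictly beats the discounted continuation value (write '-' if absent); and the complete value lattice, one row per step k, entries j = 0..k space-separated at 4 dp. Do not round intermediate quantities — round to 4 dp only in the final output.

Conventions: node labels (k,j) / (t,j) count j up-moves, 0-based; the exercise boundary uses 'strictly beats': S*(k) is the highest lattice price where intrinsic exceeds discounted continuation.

Δt=0.06688  u=1.09558  d=0.91276  q=0.48561  discount=0.99846
step 8 (expiry): payoffs max(K−S,0) = 68.2801 60.9490 52.1496 41.5876 28.9100 13.6931 0.0000 0.0000 0.0000
step 7: (k=7,j=0): S=40.0983, K−S=64.7817, hold=64.6205 ⇒ V=64.7817 exercise | (k=7,j=1): S=48.1300, K−S=56.7500, hold=56.5888 ⇒ V=56.7500 exercise | (k=7,j=2): S=57.7705, K−S=47.1095, hold=46.9483 ⇒ V=47.1095 exercise | (k=7,j=3): S=69.3421, K−S=35.5379, hold=35.3767 ⇒ V=35.5379 exercise | (k=7,j=4): S=83.2314, K−S=21.6486, hold=21.4874 ⇒ V=21.6486 exercise | (k=7,j=5): S=99.9028, K−S=4.9772, hold=7.0327 ⇒ V=7.0327 continue | (k=7,j=6): S=119.9136, K−S=0.0000, hold=0.0000 ⇒ V=0.0000 continue | (k=7,j=7): S=143.9325, K−S=0.0000, hold=0.0000 ⇒ V=0.0000 continue  boundary S*=83.2314
step 6: (k=6,j=0): S=43.9310, K−S=60.9490, hold=60.7878 ⇒ V=60.9490 exercise | (k=6,j=1): S=52.7304, K−S=52.1496, hold=51.9884 ⇒ V=52.1496 exercise | (k=6,j=2): S=63.2924, K−S=41.5876, hold=41.4264 ⇒ V=41.5876 exercise | (k=6,j=3): S=75.9700, K−S=28.9100, hold=28.7488 ⇒ V=28.9100 exercise | (k=6,j=4): S=91.1869, K−S=13.6931, hold=14.5285 ⇒ V=14.5285 continue | (k=6,j=5): S=109.4518, K−S=0.0000, hold=3.6120 ⇒ V=3.6120 continue | (k=6,j=6): S=131.3752, K−S=0.0000, hold=0.0000 ⇒ V=0.0000 continue  boundary S*=75.9700
step 5: (k=5,j=0): S=48.1300, K−S=56.7500, hold=56.5888 ⇒ V=56.7500 exercise | (k=5,j=1): S=57.7705, K−S=47.1095, hold=46.9483 ⇒ V=47.1095 exercise | (k=5,j=2): S=69.3421, K−S=35.5379, hold=35.3767 ⇒ V=35.5379 exercise | (k=5,j=3): S=83.2314, K−S=21.6486, hold=21.8925 ⇒ V=21.8925 continue | (k=5,j=4): S=99.9028, K−S=4.9772, hold=9.2131 ⇒ V=9.2131 continue | (k=5,j=5): S=119.9136, K−S=0.0000, hold=1.8551 ⇒ V=1.8551 continue  boundary S*=69.3421
step 4: (k=4,j=0): S=52.7304, K−S=52.1496, hold=51.9884 ⇒ V=52.1496 exercise | (k=4,j=1): S=63.2924, K−S=41.5876, hold=41.4264 ⇒ V=41.5876 exercise | (k=4,j=2): S=75.9700, K−S=28.9100, hold=28.8671 ⇒ V=28.9100 exercise | (k=4,j=3): S=91.1869, K−S=13.6931, hold=15.7110 ⇒ V=15.7110 continue | (k=4,j=4): S=109.4518, K−S=0.0000, hold=5.6313 ⇒ V=5.6313 continue  boundary S*=75.9700
step 3: (k=3,j=0): S=57.7705, K−S=47.1095, hold=46.9483 ⇒ V=47.1095 exercise | (k=3,j=1): S=69.3421, K−S=35.5379, hold=35.3767 ⇒ V=35.5379 exercise | (k=3,j=2): S=83.2314, K−S=21.6486, hold=22.4658 ⇒ V=22.4658 continue | (k=3,j=3): S=99.9028, K−S=4.9772, hold=10.7995 ⇒ V=10.7995 continue  boundary S*=69.3421
step 2: (k=2,j=0): S=63.2924, K−S=41.5876, hold=41.4264 ⇒ V=41.5876 exercise | (k=2,j=1): S=75.9700, K−S=28.9100, hold=29.1451 ⇒ V=29.1451 continue | (k=2,j=2): S=91.1869, K−S=13.6931, hold=16.7747 ⇒ V=16.7747 continue  boundary S*=63.2924
step 1: (k=1,j=0): S=69.3421, K−S=35.5379, hold=35.4907 ⇒ V=35.5379 exercise | (k=1,j=1): S=83.2314, K−S=21.6486, hold=23.1023 ⇒ V=23.1023 continue  boundary S*=69.3421
step 0: (k=0,j=0): S=75.9700, K−S=28.9100, hold=29.4537 ⇒ V=29.4537 continue  boundary S*=-

price = 29.4537
boundary = - 69.3421 63.2924 69.3421 75.9700 69.3421 75.9700 83.2314
tree:
29.4537
35.5379 23.1023
41.5876 29.1451 16.7747
47.1095 35.5379 22.4658 10.7995
52.1496 41.5876 28.9100 15.7110 5.6313
56.7500 47.1095 35.5379 21.8925 9.2131 1.8551
60.9490 52.1496 41.5876 28.9100 14.5285 3.6120 0.0000
64.7817 56.7500 47.1095 35.5379 21.6486 7.0327 0.0000 0.0000
68.2801 60.9490 52.1496 41.5876 28.9100 13.6931 0.0000 0.0000 0.0000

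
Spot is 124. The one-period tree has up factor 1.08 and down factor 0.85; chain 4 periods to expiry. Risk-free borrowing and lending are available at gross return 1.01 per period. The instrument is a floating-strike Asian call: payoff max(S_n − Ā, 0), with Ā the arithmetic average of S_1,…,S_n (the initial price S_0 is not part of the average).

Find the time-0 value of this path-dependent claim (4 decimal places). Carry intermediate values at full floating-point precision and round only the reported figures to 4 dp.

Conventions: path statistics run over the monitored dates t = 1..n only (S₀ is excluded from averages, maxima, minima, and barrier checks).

Risk-neutral up-probability p* = (R−d)/(u−d) = (1.01−0.85)/(1.08−0.85) = 0.6957; the claim prices as the p*-weighted sum of path payoffs discounted by R^4.
Enumerate all 2^4 = 16 price paths (U = up ×1.08, D = down ×0.85); each path with k up-moves has probability p*^k·(1−p*)^(4−k).
DDDD: Ā=83.9676, payoff=0.0000, prob=0.008580
UDDD: Ā=106.6882, payoff=0.0000, prob=0.019611
DUDD: Ā=99.5582, payoff=0.0000, prob=0.019611
UUDD: Ā=126.4975, payoff=0.0000, prob=0.044825
DDUD: Ā=93.4977, payoff=0.0000, prob=0.019611
UDUD: Ā=118.7971, payoff=0.0000, prob=0.044825
DUUD: Ā=111.6671, payoff=0.0000, prob=0.044825
UUUD: Ā=141.8829, payoff=0.0000, prob=0.102458
DDDU: Ā=88.3463, payoff=0.0000, prob=0.019611
UDDU: Ā=112.2517, payoff=0.0000, prob=0.044825
DUDU: Ā=105.1217, payoff=0.0000, prob=0.044825
UUDU: Ā=133.5665, payoff=0.0000, prob=0.102458
DDUU: Ā=99.0612, payoff=5.4365, prob=0.044825
UDUU: Ā=125.8661, payoff=6.9076, prob=0.102458
DUUU: Ā=118.7361, payoff=14.0376, prob=0.102458
UUUU: Ā=150.8646, payoff=17.8360, prob=0.234190
Price = Σ prob·payoff / R^4 = 6.566716 / 1.040604 = 6.3105

price = 6.3105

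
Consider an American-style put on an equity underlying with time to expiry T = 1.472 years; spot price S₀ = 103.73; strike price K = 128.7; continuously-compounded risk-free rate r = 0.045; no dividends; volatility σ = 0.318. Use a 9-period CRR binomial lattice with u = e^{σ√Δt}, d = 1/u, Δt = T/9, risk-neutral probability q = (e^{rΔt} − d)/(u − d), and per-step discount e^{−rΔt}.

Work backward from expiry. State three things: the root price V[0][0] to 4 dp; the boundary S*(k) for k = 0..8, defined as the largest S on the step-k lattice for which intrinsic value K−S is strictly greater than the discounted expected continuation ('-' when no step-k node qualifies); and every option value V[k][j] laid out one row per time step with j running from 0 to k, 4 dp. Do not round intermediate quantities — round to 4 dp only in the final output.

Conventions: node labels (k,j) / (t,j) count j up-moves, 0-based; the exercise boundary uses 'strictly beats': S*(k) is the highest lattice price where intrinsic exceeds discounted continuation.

price = 29.2380
boundary = - - 80.2045 70.5255 80.2045 91.2119 80.2045 91.2119 103.7300
tree:
29.2380
38.1934 20.5925
48.4955 28.3158 13.0677
58.1745 37.7146 19.2070 7.0370
66.6854 48.4955 27.3443 11.2419 2.8781
74.1693 58.1745 37.4881 17.4658 5.0983 0.6697
80.7500 66.6854 48.4955 26.1898 8.8798 1.3399 0.0000
86.5366 74.1693 58.1745 37.4881 15.1235 2.6811 0.0000 0.0000
91.6249 80.7500 66.6854 48.4955 24.9700 5.3645 0.0000 0.0000 0.0000
96.0991 86.5366 74.1693 58.1745 37.4881 10.7339 0.0000 0.0000 0.0000 0.0000

params: Δt=0.16356 u=1.13724 d=0.87932 q=0.49653 e^(-rΔt)=0.99267
t_9 payoffs: 96.0991 86.5366 74.1693 58.1745 37.4881 10.7339 0.0000 0.0000 0.0000 0.0000
t_8: node(8,0) S=37.0751 payoff=91.6249 vs cont=90.6811 → 91.6249 [stop]  node(8,1) S=47.9500 payoff=80.7500 vs cont=79.8063 → 80.7500 [stop]  node(8,2) S=62.0146 payoff=66.6854 vs cont=65.7417 → 66.6854 [stop]  node(8,3) S=80.2045 payoff=48.4955 vs cont=47.5517 → 48.4955 [stop]  node(8,4) S=103.7300 payoff=24.9700 vs cont=24.0262 → 24.9700 [stop]  node(8,5) S=134.1559 payoff=0.0000 vs cont=5.3645 → 5.3645 [wait]  node(8,6) S=173.5063 payoff=0.0000 vs cont=0.0000 → 0.0000 [wait]  node(8,7) S=224.3988 payoff=0.0000 vs cont=0.0000 → 0.0000 [wait]  node(8,8) S=290.2190 payoff=0.0000 vs cont=0.0000 → 0.0000 [wait]  ⇒ S*(8)=103.7300
t_7: node(7,0) S=42.1634 payoff=86.5366 vs cont=85.5929 → 86.5366 [stop]  node(7,1) S=54.5307 payoff=74.1693 vs cont=73.2256 → 74.1693 [stop]  node(7,2) S=70.5255 payoff=58.1745 vs cont=57.2307 → 58.1745 [stop]  node(7,3) S=91.2119 payoff=37.4881 vs cont=36.5443 → 37.4881 [stop]  node(7,4) S=117.9661 payoff=10.7339 vs cont=15.1235 → 15.1235 [wait]  node(7,5) S=152.5676 payoff=0.0000 vs cont=2.6811 → 2.6811 [wait]  node(7,6) S=197.3185 payoff=0.0000 vs cont=0.0000 → 0.0000 [wait]  node(7,7) S=255.1956 payoff=0.0000 vs cont=0.0000 → 0.0000 [wait]  ⇒ S*(7)=91.2119
t_6: node(6,0) S=47.9500 payoff=80.7500 vs cont=79.8063 → 80.7500 [stop]  node(6,1) S=62.0146 payoff=66.6854 vs cont=65.7417 → 66.6854 [stop]  node(6,2) S=80.2045 payoff=48.4955 vs cont=47.5517 → 48.4955 [stop]  node(6,3) S=103.7300 payoff=24.9700 vs cont=26.1898 → 26.1898 [wait]  node(6,4) S=134.1559 payoff=0.0000 vs cont=8.8798 → 8.8798 [wait]  node(6,5) S=173.5063 payoff=0.0000 vs cont=1.3399 → 1.3399 [wait]  node(6,6) S=224.3988 payoff=0.0000 vs cont=0.0000 → 0.0000 [wait]  ⇒ S*(6)=80.2045
t_5: node(5,0) S=54.5307 payoff=74.1693 vs cont=73.2256 → 74.1693 [stop]  node(5,1) S=70.5255 payoff=58.1745 vs cont=57.2307 → 58.1745 [stop]  node(5,2) S=91.2119 payoff=37.4881 vs cont=37.1456 → 37.4881 [stop]  node(5,3) S=117.9661 payoff=10.7339 vs cont=17.4658 → 17.4658 [wait]  node(5,4) S=152.5676 payoff=0.0000 vs cont=5.0983 → 5.0983 [wait]  node(5,5) S=197.3185 payoff=0.0000 vs cont=0.6697 → 0.6697 [wait]  ⇒ S*(5)=91.2119
t_4: node(4,0) S=62.0146 payoff=66.6854 vs cont=65.7417 → 66.6854 [stop]  node(4,1) S=80.2045 payoff=48.4955 vs cont=47.5517 → 48.4955 [stop]  node(4,2) S=103.7300 payoff=24.9700 vs cont=27.3443 → 27.3443 [wait]  node(4,3) S=134.1559 payoff=0.0000 vs cont=11.2419 → 11.2419 [wait]  node(4,4) S=173.5063 payoff=0.0000 vs cont=2.8781 → 2.8781 [wait]  ⇒ S*(4)=80.2045
t_3: node(3,0) S=70.5255 payoff=58.1745 vs cont=57.2307 → 58.1745 [stop]  node(3,1) S=91.2119 payoff=37.4881 vs cont=37.7146 → 37.7146 [wait]  node(3,2) S=117.9661 payoff=10.7339 vs cont=19.2070 → 19.2070 [wait]  node(3,3) S=152.5676 payoff=0.0000 vs cont=7.0370 → 7.0370 [wait]  ⇒ S*(3)=70.5255
t_2: node(2,0) S=80.2045 payoff=48.4955 vs cont=47.6634 → 48.4955 [stop]  node(2,1) S=103.7300 payoff=24.9700 vs cont=28.3158 → 28.3158 [wait]  node(2,2) S=134.1559 payoff=0.0000 vs cont=13.0677 → 13.0677 [wait]  ⇒ S*(2)=80.2045
t_1: node(1,0) S=91.2119 payoff=37.4881 vs cont=38.1934 → 38.1934 [wait]  node(1,1) S=117.9661 payoff=10.7339 vs cont=20.5925 → 20.5925 [wait]  ⇒ S*(1)=-
t_0: node(0,0) S=103.7300 payoff=24.9700 vs cont=29.2380 → 29.2380 [wait]  ⇒ S*(0)=-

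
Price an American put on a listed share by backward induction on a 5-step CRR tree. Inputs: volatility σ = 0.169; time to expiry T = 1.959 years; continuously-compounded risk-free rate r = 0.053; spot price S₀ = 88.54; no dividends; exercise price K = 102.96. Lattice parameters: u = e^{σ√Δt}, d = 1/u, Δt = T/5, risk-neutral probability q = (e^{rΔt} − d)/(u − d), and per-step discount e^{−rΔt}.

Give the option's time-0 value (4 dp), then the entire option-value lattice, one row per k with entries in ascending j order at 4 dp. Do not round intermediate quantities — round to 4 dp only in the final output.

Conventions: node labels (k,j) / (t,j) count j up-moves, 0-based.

price = 14.4200
tree:
14.4200
23.3077 7.9547
31.3033 14.4200 3.4199
38.4962 23.3077 7.1029 0.7958
44.9672 31.3033 14.4200 1.9009 0.0000
50.7885 38.4962 23.3077 4.5406 0.0000 0.0000

Δt=0.39180  u=1.11158  d=0.89962  q=0.57257  discount=0.97945
step 5 (expiry): payoffs max(K−S,0) = 50.7885 38.4962 23.3077 4.5406 0.0000 0.0000
k=4: (k=4,j=0): S=57.9928, K−S=44.9672, hold=42.8512 ⇒ V=44.9672 exercise | (k=4,j=1): S=71.6567, K−S=31.3033, hold=29.1873 ⇒ V=31.3033 exercise | (k=4,j=2): S=88.5400, K−S=14.4200, hold=12.3040 ⇒ V=14.4200 exercise | (k=4,j=3): S=109.4012, K−S=0.0000, hold=1.9009 ⇒ V=1.9009 continue | (k=4,j=4): S=135.1776, K−S=0.0000, hold=0.0000 ⇒ V=0.0000 continue
k=3: (k=3,j=0): S=64.4638, K−S=38.4962, hold=36.3803 ⇒ V=38.4962 exercise | (k=3,j=1): S=79.6523, K−S=23.3077, hold=21.1918 ⇒ V=23.3077 exercise | (k=3,j=2): S=98.4194, K−S=4.5406, hold=7.1029 ⇒ V=7.1029 continue | (k=3,j=3): S=121.6084, K−S=0.0000, hold=0.7958 ⇒ V=0.7958 continue
k=2: (k=2,j=0): S=71.6567, K−S=31.3033, hold=29.1873 ⇒ V=31.3033 exercise | (k=2,j=1): S=88.5400, K−S=14.4200, hold=13.7410 ⇒ V=14.4200 exercise | (k=2,j=2): S=109.4012, K−S=0.0000, hold=3.4199 ⇒ V=3.4199 continue
k=1: (k=1,j=0): S=79.6523, K−S=23.3077, hold=21.1918 ⇒ V=23.3077 exercise | (k=1,j=1): S=98.4194, K−S=4.5406, hold=7.9547 ⇒ V=7.9547 continue
k=0: (k=0,j=0): S=88.5400, K−S=14.4200, hold=14.2187 ⇒ V=14.4200 exercise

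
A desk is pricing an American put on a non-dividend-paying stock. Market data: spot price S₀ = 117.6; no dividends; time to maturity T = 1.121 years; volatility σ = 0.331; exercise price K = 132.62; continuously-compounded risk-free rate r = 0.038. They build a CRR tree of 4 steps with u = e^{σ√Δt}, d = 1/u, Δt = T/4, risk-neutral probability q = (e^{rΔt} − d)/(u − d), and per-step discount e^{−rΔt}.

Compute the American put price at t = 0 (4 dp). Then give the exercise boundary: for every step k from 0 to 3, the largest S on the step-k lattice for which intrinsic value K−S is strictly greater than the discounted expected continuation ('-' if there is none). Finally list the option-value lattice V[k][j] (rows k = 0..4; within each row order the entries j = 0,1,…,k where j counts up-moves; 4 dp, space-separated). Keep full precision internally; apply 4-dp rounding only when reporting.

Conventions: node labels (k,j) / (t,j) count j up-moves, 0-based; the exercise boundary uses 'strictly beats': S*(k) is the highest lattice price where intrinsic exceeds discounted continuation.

params: Δt=0.28025 u=1.19152 d=0.83927 q=0.48670 e^(-rΔt)=0.98941
t_4 payoffs: 74.2745 49.7863 15.0200 0.0000 0.0000
t_3: node(3,0) S=69.5196 payoff=63.1004 vs cont=61.6956 → 63.1004 [stop]  node(3,1) S=98.6977 payoff=33.9223 vs cont=32.5174 → 33.9223 [stop]  node(3,2) S=140.1223 payoff=0.0000 vs cont=7.6281 → 7.6281 [wait]  node(3,3) S=198.9333 payoff=0.0000 vs cont=0.0000 → 0.0000 [wait]  ⇒ S*(3)=98.6977
t_2: node(2,0) S=82.8337 payoff=49.7863 vs cont=48.3814 → 49.7863 [stop]  node(2,1) S=117.6000 payoff=15.0200 vs cont=20.9011 → 20.9011 [wait]  node(2,2) S=166.9581 payoff=0.0000 vs cont=3.8740 → 3.8740 [wait]  ⇒ S*(2)=82.8337
t_1: node(1,0) S=98.6977 payoff=33.9223 vs cont=35.3494 → 35.3494 [wait]  node(1,1) S=140.1223 payoff=0.0000 vs cont=12.4804 → 12.4804 [wait]  ⇒ S*(1)=-
t_0: node(0,0) S=117.6000 payoff=15.0200 vs cont=23.9626 → 23.9626 [wait]  ⇒ S*(0)=-

price = 23.9626
boundary = - - 82.8337 98.6977
tree:
23.9626
35.3494 12.4804
49.7863 20.9011 3.8740
63.1004 33.9223 7.6281 0.0000
74.2745 49.7863 15.0200 0.0000 0.0000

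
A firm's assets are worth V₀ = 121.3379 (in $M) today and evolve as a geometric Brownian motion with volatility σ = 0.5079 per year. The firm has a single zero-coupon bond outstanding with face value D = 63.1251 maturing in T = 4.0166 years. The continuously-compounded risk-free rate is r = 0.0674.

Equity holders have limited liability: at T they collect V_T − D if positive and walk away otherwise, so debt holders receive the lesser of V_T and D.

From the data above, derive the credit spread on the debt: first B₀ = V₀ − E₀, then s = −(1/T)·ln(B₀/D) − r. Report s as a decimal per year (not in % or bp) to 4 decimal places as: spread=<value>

With assets at 121.3379 and a single debt payment of 63.1251 at 4.0166 years:
d₁ = [ln(V₀/D) + (r + σ²/2)T] / (σ√T)
   = [ln(121.3379/63.1251) + (0.0674 + 0.5·0.5079²)·4.0166] / (0.5079·√4.0166)
   = [0.653461 + 0.788785] / 1.017906 = 1.416875
d₂ = d₁ − σ√T = 1.416875 − 1.017906 = 0.398970
N(d₁) = 0.921740,  N(d₂) = 0.655042,  e^(−rT) = 0.762831
E₀ = V₀·N(d₁) − D·e^(−rT)·N(d₂)
   = 121.3379·0.921740 − 63.1251·0.762831·0.655042 = 80.299274
B₀ = V₀ − E₀ = 121.3379 − 80.299274 = 41.038626
spread = −(1/T)·ln(B₀/D) − r = −(1/4.0166)·ln(41.038626/63.1251) − 0.0674 = 0.03980628

spread=0.0398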